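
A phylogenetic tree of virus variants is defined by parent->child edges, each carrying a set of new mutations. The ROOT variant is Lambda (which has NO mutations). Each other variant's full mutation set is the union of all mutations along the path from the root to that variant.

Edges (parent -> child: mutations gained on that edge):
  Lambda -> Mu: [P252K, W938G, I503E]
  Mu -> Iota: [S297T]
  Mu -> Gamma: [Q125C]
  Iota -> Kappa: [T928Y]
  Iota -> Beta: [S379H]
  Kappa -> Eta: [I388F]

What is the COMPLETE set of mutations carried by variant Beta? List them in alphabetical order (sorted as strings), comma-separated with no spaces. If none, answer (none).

Answer: I503E,P252K,S297T,S379H,W938G

Derivation:
At Lambda: gained [] -> total []
At Mu: gained ['P252K', 'W938G', 'I503E'] -> total ['I503E', 'P252K', 'W938G']
At Iota: gained ['S297T'] -> total ['I503E', 'P252K', 'S297T', 'W938G']
At Beta: gained ['S379H'] -> total ['I503E', 'P252K', 'S297T', 'S379H', 'W938G']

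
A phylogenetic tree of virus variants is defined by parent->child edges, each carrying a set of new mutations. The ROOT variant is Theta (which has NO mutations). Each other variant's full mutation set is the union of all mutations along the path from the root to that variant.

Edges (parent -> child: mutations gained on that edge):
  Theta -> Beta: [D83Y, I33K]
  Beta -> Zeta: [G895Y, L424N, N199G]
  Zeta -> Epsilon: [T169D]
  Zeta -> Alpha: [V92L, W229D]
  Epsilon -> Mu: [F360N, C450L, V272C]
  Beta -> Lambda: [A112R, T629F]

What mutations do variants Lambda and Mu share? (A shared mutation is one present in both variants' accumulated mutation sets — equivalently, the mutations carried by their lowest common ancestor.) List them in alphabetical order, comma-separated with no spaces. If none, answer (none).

Answer: D83Y,I33K

Derivation:
Accumulating mutations along path to Lambda:
  At Theta: gained [] -> total []
  At Beta: gained ['D83Y', 'I33K'] -> total ['D83Y', 'I33K']
  At Lambda: gained ['A112R', 'T629F'] -> total ['A112R', 'D83Y', 'I33K', 'T629F']
Mutations(Lambda) = ['A112R', 'D83Y', 'I33K', 'T629F']
Accumulating mutations along path to Mu:
  At Theta: gained [] -> total []
  At Beta: gained ['D83Y', 'I33K'] -> total ['D83Y', 'I33K']
  At Zeta: gained ['G895Y', 'L424N', 'N199G'] -> total ['D83Y', 'G895Y', 'I33K', 'L424N', 'N199G']
  At Epsilon: gained ['T169D'] -> total ['D83Y', 'G895Y', 'I33K', 'L424N', 'N199G', 'T169D']
  At Mu: gained ['F360N', 'C450L', 'V272C'] -> total ['C450L', 'D83Y', 'F360N', 'G895Y', 'I33K', 'L424N', 'N199G', 'T169D', 'V272C']
Mutations(Mu) = ['C450L', 'D83Y', 'F360N', 'G895Y', 'I33K', 'L424N', 'N199G', 'T169D', 'V272C']
Intersection: ['A112R', 'D83Y', 'I33K', 'T629F'] ∩ ['C450L', 'D83Y', 'F360N', 'G895Y', 'I33K', 'L424N', 'N199G', 'T169D', 'V272C'] = ['D83Y', 'I33K']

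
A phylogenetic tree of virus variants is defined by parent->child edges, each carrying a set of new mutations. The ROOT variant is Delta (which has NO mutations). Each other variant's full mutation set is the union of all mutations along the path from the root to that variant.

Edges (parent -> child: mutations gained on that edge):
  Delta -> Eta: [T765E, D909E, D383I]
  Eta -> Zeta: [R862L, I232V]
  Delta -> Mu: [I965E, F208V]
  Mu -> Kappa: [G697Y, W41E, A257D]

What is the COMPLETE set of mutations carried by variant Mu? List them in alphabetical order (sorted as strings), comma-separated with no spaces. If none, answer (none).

At Delta: gained [] -> total []
At Mu: gained ['I965E', 'F208V'] -> total ['F208V', 'I965E']

Answer: F208V,I965E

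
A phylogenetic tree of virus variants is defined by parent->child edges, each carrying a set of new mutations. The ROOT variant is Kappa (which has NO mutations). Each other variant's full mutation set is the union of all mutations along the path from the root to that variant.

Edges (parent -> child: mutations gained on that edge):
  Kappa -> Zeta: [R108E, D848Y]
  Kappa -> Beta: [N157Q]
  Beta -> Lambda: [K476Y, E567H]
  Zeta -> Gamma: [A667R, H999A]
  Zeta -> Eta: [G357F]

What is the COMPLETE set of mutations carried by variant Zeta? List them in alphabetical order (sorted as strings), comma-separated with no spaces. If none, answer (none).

Answer: D848Y,R108E

Derivation:
At Kappa: gained [] -> total []
At Zeta: gained ['R108E', 'D848Y'] -> total ['D848Y', 'R108E']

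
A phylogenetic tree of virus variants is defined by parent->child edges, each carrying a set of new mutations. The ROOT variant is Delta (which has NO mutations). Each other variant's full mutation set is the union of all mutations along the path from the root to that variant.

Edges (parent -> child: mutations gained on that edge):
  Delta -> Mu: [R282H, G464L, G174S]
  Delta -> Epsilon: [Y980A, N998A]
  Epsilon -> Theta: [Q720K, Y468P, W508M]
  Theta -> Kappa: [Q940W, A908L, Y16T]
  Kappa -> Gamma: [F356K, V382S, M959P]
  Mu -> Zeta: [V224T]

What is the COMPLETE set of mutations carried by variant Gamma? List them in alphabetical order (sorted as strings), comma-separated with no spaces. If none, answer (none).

At Delta: gained [] -> total []
At Epsilon: gained ['Y980A', 'N998A'] -> total ['N998A', 'Y980A']
At Theta: gained ['Q720K', 'Y468P', 'W508M'] -> total ['N998A', 'Q720K', 'W508M', 'Y468P', 'Y980A']
At Kappa: gained ['Q940W', 'A908L', 'Y16T'] -> total ['A908L', 'N998A', 'Q720K', 'Q940W', 'W508M', 'Y16T', 'Y468P', 'Y980A']
At Gamma: gained ['F356K', 'V382S', 'M959P'] -> total ['A908L', 'F356K', 'M959P', 'N998A', 'Q720K', 'Q940W', 'V382S', 'W508M', 'Y16T', 'Y468P', 'Y980A']

Answer: A908L,F356K,M959P,N998A,Q720K,Q940W,V382S,W508M,Y16T,Y468P,Y980A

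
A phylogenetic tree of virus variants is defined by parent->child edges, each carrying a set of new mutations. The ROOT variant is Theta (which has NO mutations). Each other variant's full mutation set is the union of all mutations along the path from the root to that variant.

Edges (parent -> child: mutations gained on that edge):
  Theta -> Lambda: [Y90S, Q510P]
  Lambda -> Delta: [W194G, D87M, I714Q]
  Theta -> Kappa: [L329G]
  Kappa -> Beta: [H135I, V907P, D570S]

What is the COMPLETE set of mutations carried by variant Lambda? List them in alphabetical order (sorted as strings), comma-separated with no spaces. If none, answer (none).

At Theta: gained [] -> total []
At Lambda: gained ['Y90S', 'Q510P'] -> total ['Q510P', 'Y90S']

Answer: Q510P,Y90S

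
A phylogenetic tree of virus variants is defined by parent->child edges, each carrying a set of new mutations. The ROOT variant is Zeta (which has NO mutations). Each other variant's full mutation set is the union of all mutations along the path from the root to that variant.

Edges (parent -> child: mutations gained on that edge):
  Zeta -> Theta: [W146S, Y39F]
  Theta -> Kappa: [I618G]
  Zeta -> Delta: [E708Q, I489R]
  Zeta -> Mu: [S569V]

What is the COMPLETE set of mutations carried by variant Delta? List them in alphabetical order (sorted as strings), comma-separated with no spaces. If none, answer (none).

At Zeta: gained [] -> total []
At Delta: gained ['E708Q', 'I489R'] -> total ['E708Q', 'I489R']

Answer: E708Q,I489R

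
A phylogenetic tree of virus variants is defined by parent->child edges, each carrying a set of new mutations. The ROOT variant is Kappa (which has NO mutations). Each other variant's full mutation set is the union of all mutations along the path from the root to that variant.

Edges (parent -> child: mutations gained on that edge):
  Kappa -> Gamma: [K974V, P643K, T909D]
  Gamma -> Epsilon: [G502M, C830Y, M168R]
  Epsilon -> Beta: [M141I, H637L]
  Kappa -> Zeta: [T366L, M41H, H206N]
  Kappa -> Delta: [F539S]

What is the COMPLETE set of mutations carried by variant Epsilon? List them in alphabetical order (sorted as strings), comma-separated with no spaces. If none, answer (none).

At Kappa: gained [] -> total []
At Gamma: gained ['K974V', 'P643K', 'T909D'] -> total ['K974V', 'P643K', 'T909D']
At Epsilon: gained ['G502M', 'C830Y', 'M168R'] -> total ['C830Y', 'G502M', 'K974V', 'M168R', 'P643K', 'T909D']

Answer: C830Y,G502M,K974V,M168R,P643K,T909D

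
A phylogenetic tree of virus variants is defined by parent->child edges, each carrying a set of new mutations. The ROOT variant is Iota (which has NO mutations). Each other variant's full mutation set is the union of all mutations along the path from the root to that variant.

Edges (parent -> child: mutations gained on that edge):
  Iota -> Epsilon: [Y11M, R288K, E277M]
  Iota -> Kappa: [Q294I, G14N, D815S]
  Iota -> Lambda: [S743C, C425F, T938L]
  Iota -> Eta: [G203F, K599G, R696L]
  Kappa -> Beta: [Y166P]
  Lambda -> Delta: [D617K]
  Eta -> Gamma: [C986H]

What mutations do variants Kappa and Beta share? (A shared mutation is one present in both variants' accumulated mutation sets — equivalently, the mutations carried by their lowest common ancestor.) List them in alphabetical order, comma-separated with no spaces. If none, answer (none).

Answer: D815S,G14N,Q294I

Derivation:
Accumulating mutations along path to Kappa:
  At Iota: gained [] -> total []
  At Kappa: gained ['Q294I', 'G14N', 'D815S'] -> total ['D815S', 'G14N', 'Q294I']
Mutations(Kappa) = ['D815S', 'G14N', 'Q294I']
Accumulating mutations along path to Beta:
  At Iota: gained [] -> total []
  At Kappa: gained ['Q294I', 'G14N', 'D815S'] -> total ['D815S', 'G14N', 'Q294I']
  At Beta: gained ['Y166P'] -> total ['D815S', 'G14N', 'Q294I', 'Y166P']
Mutations(Beta) = ['D815S', 'G14N', 'Q294I', 'Y166P']
Intersection: ['D815S', 'G14N', 'Q294I'] ∩ ['D815S', 'G14N', 'Q294I', 'Y166P'] = ['D815S', 'G14N', 'Q294I']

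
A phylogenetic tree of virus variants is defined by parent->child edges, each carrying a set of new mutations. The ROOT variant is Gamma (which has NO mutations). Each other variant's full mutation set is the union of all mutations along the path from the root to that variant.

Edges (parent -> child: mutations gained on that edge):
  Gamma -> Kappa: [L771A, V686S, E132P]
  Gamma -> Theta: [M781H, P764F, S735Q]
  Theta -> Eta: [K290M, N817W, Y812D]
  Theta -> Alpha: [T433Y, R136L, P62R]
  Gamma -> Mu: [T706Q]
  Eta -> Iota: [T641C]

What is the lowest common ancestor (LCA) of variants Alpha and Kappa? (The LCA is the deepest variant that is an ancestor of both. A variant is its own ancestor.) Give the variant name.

Answer: Gamma

Derivation:
Path from root to Alpha: Gamma -> Theta -> Alpha
  ancestors of Alpha: {Gamma, Theta, Alpha}
Path from root to Kappa: Gamma -> Kappa
  ancestors of Kappa: {Gamma, Kappa}
Common ancestors: {Gamma}
Walk up from Kappa: Kappa (not in ancestors of Alpha), Gamma (in ancestors of Alpha)
Deepest common ancestor (LCA) = Gamma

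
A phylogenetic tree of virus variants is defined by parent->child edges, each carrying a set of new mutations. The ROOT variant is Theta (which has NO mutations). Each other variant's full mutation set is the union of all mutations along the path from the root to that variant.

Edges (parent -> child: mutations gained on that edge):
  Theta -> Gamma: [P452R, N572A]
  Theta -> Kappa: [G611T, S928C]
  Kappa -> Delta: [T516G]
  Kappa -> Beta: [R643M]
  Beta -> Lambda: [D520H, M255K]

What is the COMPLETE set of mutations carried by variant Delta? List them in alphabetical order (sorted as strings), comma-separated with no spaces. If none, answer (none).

Answer: G611T,S928C,T516G

Derivation:
At Theta: gained [] -> total []
At Kappa: gained ['G611T', 'S928C'] -> total ['G611T', 'S928C']
At Delta: gained ['T516G'] -> total ['G611T', 'S928C', 'T516G']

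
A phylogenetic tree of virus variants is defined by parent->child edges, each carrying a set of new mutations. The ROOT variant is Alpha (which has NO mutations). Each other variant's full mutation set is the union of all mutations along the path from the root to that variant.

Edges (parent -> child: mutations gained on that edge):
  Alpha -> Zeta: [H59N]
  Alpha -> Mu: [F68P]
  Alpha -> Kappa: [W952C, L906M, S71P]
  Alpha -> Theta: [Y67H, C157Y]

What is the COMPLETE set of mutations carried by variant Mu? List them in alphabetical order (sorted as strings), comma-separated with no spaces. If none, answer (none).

Answer: F68P

Derivation:
At Alpha: gained [] -> total []
At Mu: gained ['F68P'] -> total ['F68P']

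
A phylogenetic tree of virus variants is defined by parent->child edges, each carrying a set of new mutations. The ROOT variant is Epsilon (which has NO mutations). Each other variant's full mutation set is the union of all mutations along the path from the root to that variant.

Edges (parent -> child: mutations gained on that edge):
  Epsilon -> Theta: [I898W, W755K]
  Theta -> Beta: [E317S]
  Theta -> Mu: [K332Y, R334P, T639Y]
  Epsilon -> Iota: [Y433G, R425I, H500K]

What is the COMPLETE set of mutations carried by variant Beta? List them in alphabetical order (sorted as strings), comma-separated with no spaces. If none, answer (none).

At Epsilon: gained [] -> total []
At Theta: gained ['I898W', 'W755K'] -> total ['I898W', 'W755K']
At Beta: gained ['E317S'] -> total ['E317S', 'I898W', 'W755K']

Answer: E317S,I898W,W755K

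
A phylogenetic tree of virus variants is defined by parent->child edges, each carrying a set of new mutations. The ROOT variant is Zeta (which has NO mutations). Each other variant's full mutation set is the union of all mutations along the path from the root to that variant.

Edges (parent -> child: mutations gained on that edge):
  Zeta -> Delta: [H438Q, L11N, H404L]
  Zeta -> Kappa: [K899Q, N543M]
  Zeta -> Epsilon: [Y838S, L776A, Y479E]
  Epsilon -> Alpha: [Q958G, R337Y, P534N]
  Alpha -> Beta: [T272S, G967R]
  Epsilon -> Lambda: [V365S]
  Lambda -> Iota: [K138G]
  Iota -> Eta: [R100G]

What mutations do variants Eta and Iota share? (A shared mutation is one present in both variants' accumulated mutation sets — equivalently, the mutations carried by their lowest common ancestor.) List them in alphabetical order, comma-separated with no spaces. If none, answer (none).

Answer: K138G,L776A,V365S,Y479E,Y838S

Derivation:
Accumulating mutations along path to Eta:
  At Zeta: gained [] -> total []
  At Epsilon: gained ['Y838S', 'L776A', 'Y479E'] -> total ['L776A', 'Y479E', 'Y838S']
  At Lambda: gained ['V365S'] -> total ['L776A', 'V365S', 'Y479E', 'Y838S']
  At Iota: gained ['K138G'] -> total ['K138G', 'L776A', 'V365S', 'Y479E', 'Y838S']
  At Eta: gained ['R100G'] -> total ['K138G', 'L776A', 'R100G', 'V365S', 'Y479E', 'Y838S']
Mutations(Eta) = ['K138G', 'L776A', 'R100G', 'V365S', 'Y479E', 'Y838S']
Accumulating mutations along path to Iota:
  At Zeta: gained [] -> total []
  At Epsilon: gained ['Y838S', 'L776A', 'Y479E'] -> total ['L776A', 'Y479E', 'Y838S']
  At Lambda: gained ['V365S'] -> total ['L776A', 'V365S', 'Y479E', 'Y838S']
  At Iota: gained ['K138G'] -> total ['K138G', 'L776A', 'V365S', 'Y479E', 'Y838S']
Mutations(Iota) = ['K138G', 'L776A', 'V365S', 'Y479E', 'Y838S']
Intersection: ['K138G', 'L776A', 'R100G', 'V365S', 'Y479E', 'Y838S'] ∩ ['K138G', 'L776A', 'V365S', 'Y479E', 'Y838S'] = ['K138G', 'L776A', 'V365S', 'Y479E', 'Y838S']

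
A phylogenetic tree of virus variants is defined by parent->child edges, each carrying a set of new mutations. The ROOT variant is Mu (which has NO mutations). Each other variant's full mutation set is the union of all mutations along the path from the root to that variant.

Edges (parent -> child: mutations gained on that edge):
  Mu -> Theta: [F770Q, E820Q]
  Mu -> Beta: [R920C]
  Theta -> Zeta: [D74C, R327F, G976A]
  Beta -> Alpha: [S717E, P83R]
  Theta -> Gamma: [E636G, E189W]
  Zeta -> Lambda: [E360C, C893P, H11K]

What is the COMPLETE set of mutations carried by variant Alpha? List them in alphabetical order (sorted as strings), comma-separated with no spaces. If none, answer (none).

Answer: P83R,R920C,S717E

Derivation:
At Mu: gained [] -> total []
At Beta: gained ['R920C'] -> total ['R920C']
At Alpha: gained ['S717E', 'P83R'] -> total ['P83R', 'R920C', 'S717E']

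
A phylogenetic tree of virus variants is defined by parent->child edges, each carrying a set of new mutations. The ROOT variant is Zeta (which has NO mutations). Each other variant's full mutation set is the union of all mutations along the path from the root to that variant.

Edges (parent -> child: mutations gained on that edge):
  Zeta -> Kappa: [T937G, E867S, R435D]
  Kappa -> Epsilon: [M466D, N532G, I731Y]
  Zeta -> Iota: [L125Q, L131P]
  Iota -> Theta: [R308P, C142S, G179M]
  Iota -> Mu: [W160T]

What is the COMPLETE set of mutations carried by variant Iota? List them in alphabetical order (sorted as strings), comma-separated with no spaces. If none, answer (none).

Answer: L125Q,L131P

Derivation:
At Zeta: gained [] -> total []
At Iota: gained ['L125Q', 'L131P'] -> total ['L125Q', 'L131P']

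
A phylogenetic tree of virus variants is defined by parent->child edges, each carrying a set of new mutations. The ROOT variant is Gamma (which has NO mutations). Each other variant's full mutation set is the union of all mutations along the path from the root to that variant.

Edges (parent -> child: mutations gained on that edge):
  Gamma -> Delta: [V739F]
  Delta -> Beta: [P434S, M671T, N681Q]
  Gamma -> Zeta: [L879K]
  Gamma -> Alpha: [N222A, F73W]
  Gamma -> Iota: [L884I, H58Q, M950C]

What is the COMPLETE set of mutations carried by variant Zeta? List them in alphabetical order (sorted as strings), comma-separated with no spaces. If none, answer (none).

Answer: L879K

Derivation:
At Gamma: gained [] -> total []
At Zeta: gained ['L879K'] -> total ['L879K']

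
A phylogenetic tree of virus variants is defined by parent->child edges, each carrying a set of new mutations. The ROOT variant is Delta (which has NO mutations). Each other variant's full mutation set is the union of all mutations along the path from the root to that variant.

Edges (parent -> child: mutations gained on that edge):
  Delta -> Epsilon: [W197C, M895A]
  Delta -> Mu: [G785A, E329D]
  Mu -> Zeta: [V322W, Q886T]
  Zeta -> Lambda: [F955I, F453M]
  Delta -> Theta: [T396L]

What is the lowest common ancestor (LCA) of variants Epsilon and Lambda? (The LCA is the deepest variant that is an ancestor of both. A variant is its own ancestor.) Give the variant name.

Path from root to Epsilon: Delta -> Epsilon
  ancestors of Epsilon: {Delta, Epsilon}
Path from root to Lambda: Delta -> Mu -> Zeta -> Lambda
  ancestors of Lambda: {Delta, Mu, Zeta, Lambda}
Common ancestors: {Delta}
Walk up from Lambda: Lambda (not in ancestors of Epsilon), Zeta (not in ancestors of Epsilon), Mu (not in ancestors of Epsilon), Delta (in ancestors of Epsilon)
Deepest common ancestor (LCA) = Delta

Answer: Delta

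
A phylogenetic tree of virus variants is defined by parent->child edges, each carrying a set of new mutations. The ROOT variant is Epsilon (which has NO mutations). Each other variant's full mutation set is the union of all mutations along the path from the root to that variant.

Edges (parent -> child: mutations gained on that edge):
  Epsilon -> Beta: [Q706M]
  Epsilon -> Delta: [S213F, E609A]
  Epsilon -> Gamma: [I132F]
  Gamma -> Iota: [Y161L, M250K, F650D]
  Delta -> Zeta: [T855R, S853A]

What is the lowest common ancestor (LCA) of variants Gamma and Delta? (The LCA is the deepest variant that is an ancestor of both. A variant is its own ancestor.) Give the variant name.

Answer: Epsilon

Derivation:
Path from root to Gamma: Epsilon -> Gamma
  ancestors of Gamma: {Epsilon, Gamma}
Path from root to Delta: Epsilon -> Delta
  ancestors of Delta: {Epsilon, Delta}
Common ancestors: {Epsilon}
Walk up from Delta: Delta (not in ancestors of Gamma), Epsilon (in ancestors of Gamma)
Deepest common ancestor (LCA) = Epsilon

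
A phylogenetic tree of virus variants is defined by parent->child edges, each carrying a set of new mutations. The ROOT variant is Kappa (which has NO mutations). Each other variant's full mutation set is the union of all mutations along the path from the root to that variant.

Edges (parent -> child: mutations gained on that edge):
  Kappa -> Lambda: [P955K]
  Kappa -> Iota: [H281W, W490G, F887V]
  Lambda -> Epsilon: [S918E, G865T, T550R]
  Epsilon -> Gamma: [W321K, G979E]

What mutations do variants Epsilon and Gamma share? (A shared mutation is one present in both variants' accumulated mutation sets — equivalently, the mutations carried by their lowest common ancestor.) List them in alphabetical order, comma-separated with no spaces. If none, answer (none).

Accumulating mutations along path to Epsilon:
  At Kappa: gained [] -> total []
  At Lambda: gained ['P955K'] -> total ['P955K']
  At Epsilon: gained ['S918E', 'G865T', 'T550R'] -> total ['G865T', 'P955K', 'S918E', 'T550R']
Mutations(Epsilon) = ['G865T', 'P955K', 'S918E', 'T550R']
Accumulating mutations along path to Gamma:
  At Kappa: gained [] -> total []
  At Lambda: gained ['P955K'] -> total ['P955K']
  At Epsilon: gained ['S918E', 'G865T', 'T550R'] -> total ['G865T', 'P955K', 'S918E', 'T550R']
  At Gamma: gained ['W321K', 'G979E'] -> total ['G865T', 'G979E', 'P955K', 'S918E', 'T550R', 'W321K']
Mutations(Gamma) = ['G865T', 'G979E', 'P955K', 'S918E', 'T550R', 'W321K']
Intersection: ['G865T', 'P955K', 'S918E', 'T550R'] ∩ ['G865T', 'G979E', 'P955K', 'S918E', 'T550R', 'W321K'] = ['G865T', 'P955K', 'S918E', 'T550R']

Answer: G865T,P955K,S918E,T550R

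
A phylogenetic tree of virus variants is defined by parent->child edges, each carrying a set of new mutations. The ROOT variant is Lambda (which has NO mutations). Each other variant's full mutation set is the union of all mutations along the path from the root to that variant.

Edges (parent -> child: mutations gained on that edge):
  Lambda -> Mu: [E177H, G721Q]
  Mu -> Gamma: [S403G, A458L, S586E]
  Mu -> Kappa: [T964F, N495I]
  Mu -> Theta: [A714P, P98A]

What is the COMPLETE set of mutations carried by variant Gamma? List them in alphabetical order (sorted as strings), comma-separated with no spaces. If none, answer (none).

At Lambda: gained [] -> total []
At Mu: gained ['E177H', 'G721Q'] -> total ['E177H', 'G721Q']
At Gamma: gained ['S403G', 'A458L', 'S586E'] -> total ['A458L', 'E177H', 'G721Q', 'S403G', 'S586E']

Answer: A458L,E177H,G721Q,S403G,S586E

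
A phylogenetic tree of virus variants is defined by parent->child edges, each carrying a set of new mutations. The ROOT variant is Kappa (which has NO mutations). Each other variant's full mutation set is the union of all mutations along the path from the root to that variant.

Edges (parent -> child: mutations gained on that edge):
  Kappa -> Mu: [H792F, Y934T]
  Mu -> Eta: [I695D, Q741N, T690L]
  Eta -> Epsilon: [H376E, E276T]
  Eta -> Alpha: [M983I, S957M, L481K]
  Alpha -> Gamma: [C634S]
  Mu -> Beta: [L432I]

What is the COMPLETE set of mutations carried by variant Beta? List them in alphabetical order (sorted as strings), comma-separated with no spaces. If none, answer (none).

At Kappa: gained [] -> total []
At Mu: gained ['H792F', 'Y934T'] -> total ['H792F', 'Y934T']
At Beta: gained ['L432I'] -> total ['H792F', 'L432I', 'Y934T']

Answer: H792F,L432I,Y934T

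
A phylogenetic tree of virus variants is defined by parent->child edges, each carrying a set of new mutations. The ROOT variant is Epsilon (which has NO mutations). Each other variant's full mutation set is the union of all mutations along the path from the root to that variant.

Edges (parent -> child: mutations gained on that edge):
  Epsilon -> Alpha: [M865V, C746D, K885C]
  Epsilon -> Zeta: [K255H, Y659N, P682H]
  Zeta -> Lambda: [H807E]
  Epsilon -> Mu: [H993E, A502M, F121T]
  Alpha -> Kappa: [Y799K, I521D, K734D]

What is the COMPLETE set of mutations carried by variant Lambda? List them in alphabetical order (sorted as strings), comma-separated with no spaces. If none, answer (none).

At Epsilon: gained [] -> total []
At Zeta: gained ['K255H', 'Y659N', 'P682H'] -> total ['K255H', 'P682H', 'Y659N']
At Lambda: gained ['H807E'] -> total ['H807E', 'K255H', 'P682H', 'Y659N']

Answer: H807E,K255H,P682H,Y659N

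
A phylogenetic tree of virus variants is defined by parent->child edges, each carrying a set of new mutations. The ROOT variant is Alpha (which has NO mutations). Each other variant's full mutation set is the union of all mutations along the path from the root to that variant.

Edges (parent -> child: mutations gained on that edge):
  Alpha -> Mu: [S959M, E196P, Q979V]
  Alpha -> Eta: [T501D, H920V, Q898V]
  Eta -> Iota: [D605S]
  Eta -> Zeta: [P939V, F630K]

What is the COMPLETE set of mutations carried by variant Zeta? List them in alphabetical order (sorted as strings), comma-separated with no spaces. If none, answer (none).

Answer: F630K,H920V,P939V,Q898V,T501D

Derivation:
At Alpha: gained [] -> total []
At Eta: gained ['T501D', 'H920V', 'Q898V'] -> total ['H920V', 'Q898V', 'T501D']
At Zeta: gained ['P939V', 'F630K'] -> total ['F630K', 'H920V', 'P939V', 'Q898V', 'T501D']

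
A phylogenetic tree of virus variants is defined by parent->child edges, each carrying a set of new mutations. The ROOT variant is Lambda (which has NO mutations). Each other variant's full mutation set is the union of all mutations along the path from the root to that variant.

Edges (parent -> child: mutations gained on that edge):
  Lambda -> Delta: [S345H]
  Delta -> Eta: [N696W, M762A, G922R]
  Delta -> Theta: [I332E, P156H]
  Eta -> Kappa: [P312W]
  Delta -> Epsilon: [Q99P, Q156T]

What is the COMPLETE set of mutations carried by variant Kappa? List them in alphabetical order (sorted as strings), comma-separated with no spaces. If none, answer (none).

Answer: G922R,M762A,N696W,P312W,S345H

Derivation:
At Lambda: gained [] -> total []
At Delta: gained ['S345H'] -> total ['S345H']
At Eta: gained ['N696W', 'M762A', 'G922R'] -> total ['G922R', 'M762A', 'N696W', 'S345H']
At Kappa: gained ['P312W'] -> total ['G922R', 'M762A', 'N696W', 'P312W', 'S345H']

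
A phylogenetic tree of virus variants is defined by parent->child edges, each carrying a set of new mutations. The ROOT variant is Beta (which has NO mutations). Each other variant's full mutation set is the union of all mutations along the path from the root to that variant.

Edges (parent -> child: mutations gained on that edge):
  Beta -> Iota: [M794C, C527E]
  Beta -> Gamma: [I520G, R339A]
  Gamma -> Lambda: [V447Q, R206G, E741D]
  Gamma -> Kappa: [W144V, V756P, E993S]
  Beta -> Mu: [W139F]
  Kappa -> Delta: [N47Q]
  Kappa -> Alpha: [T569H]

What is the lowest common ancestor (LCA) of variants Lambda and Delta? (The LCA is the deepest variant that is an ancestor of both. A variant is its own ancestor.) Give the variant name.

Path from root to Lambda: Beta -> Gamma -> Lambda
  ancestors of Lambda: {Beta, Gamma, Lambda}
Path from root to Delta: Beta -> Gamma -> Kappa -> Delta
  ancestors of Delta: {Beta, Gamma, Kappa, Delta}
Common ancestors: {Beta, Gamma}
Walk up from Delta: Delta (not in ancestors of Lambda), Kappa (not in ancestors of Lambda), Gamma (in ancestors of Lambda), Beta (in ancestors of Lambda)
Deepest common ancestor (LCA) = Gamma

Answer: Gamma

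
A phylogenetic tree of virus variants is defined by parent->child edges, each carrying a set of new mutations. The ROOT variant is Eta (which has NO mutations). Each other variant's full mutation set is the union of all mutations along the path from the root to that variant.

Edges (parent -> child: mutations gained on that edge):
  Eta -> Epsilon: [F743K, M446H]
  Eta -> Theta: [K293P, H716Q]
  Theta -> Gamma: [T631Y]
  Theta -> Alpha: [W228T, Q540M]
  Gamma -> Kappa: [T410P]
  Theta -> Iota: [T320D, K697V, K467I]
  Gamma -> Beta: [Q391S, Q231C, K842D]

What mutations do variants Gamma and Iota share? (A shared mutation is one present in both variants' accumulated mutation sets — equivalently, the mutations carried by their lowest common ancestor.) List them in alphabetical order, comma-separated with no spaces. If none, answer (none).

Answer: H716Q,K293P

Derivation:
Accumulating mutations along path to Gamma:
  At Eta: gained [] -> total []
  At Theta: gained ['K293P', 'H716Q'] -> total ['H716Q', 'K293P']
  At Gamma: gained ['T631Y'] -> total ['H716Q', 'K293P', 'T631Y']
Mutations(Gamma) = ['H716Q', 'K293P', 'T631Y']
Accumulating mutations along path to Iota:
  At Eta: gained [] -> total []
  At Theta: gained ['K293P', 'H716Q'] -> total ['H716Q', 'K293P']
  At Iota: gained ['T320D', 'K697V', 'K467I'] -> total ['H716Q', 'K293P', 'K467I', 'K697V', 'T320D']
Mutations(Iota) = ['H716Q', 'K293P', 'K467I', 'K697V', 'T320D']
Intersection: ['H716Q', 'K293P', 'T631Y'] ∩ ['H716Q', 'K293P', 'K467I', 'K697V', 'T320D'] = ['H716Q', 'K293P']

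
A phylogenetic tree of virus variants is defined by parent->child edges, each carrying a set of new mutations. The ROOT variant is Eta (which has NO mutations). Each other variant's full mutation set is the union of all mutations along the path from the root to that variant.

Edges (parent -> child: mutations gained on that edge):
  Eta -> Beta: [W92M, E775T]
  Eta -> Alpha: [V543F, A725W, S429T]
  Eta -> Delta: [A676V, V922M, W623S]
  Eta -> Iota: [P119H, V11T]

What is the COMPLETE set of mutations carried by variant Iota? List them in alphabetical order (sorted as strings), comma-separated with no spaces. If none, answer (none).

Answer: P119H,V11T

Derivation:
At Eta: gained [] -> total []
At Iota: gained ['P119H', 'V11T'] -> total ['P119H', 'V11T']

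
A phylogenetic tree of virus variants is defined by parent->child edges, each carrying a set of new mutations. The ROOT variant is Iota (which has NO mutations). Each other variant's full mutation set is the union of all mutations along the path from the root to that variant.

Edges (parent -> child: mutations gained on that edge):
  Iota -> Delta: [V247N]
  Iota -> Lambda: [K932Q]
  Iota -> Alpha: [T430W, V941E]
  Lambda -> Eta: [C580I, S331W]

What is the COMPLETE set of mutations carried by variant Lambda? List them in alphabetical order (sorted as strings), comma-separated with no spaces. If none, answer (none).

At Iota: gained [] -> total []
At Lambda: gained ['K932Q'] -> total ['K932Q']

Answer: K932Q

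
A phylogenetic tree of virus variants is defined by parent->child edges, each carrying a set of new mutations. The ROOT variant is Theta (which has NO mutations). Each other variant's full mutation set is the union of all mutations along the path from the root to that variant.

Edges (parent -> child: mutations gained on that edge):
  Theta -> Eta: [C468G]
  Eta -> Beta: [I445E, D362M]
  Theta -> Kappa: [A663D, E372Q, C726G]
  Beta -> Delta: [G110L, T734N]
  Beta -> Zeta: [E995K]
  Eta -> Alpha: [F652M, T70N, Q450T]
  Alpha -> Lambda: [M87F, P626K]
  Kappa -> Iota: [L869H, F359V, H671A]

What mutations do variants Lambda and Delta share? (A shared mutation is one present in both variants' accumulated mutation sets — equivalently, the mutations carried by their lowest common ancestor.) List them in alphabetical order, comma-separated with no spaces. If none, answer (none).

Accumulating mutations along path to Lambda:
  At Theta: gained [] -> total []
  At Eta: gained ['C468G'] -> total ['C468G']
  At Alpha: gained ['F652M', 'T70N', 'Q450T'] -> total ['C468G', 'F652M', 'Q450T', 'T70N']
  At Lambda: gained ['M87F', 'P626K'] -> total ['C468G', 'F652M', 'M87F', 'P626K', 'Q450T', 'T70N']
Mutations(Lambda) = ['C468G', 'F652M', 'M87F', 'P626K', 'Q450T', 'T70N']
Accumulating mutations along path to Delta:
  At Theta: gained [] -> total []
  At Eta: gained ['C468G'] -> total ['C468G']
  At Beta: gained ['I445E', 'D362M'] -> total ['C468G', 'D362M', 'I445E']
  At Delta: gained ['G110L', 'T734N'] -> total ['C468G', 'D362M', 'G110L', 'I445E', 'T734N']
Mutations(Delta) = ['C468G', 'D362M', 'G110L', 'I445E', 'T734N']
Intersection: ['C468G', 'F652M', 'M87F', 'P626K', 'Q450T', 'T70N'] ∩ ['C468G', 'D362M', 'G110L', 'I445E', 'T734N'] = ['C468G']

Answer: C468G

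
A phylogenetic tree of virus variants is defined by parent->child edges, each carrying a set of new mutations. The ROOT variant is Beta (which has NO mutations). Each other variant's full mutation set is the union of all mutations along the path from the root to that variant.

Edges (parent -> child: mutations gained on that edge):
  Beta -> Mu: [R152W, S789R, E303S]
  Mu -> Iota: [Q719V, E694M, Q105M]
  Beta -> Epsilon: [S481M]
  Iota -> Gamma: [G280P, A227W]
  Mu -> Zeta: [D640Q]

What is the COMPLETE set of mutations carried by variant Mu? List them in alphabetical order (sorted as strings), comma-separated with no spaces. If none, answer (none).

Answer: E303S,R152W,S789R

Derivation:
At Beta: gained [] -> total []
At Mu: gained ['R152W', 'S789R', 'E303S'] -> total ['E303S', 'R152W', 'S789R']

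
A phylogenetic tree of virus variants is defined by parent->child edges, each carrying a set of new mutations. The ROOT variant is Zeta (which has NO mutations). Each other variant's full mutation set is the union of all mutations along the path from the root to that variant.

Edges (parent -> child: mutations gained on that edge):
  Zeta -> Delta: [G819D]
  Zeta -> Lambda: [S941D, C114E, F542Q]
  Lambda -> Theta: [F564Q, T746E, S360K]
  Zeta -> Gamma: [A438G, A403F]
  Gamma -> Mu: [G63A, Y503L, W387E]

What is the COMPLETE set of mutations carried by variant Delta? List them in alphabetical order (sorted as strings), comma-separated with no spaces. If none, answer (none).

Answer: G819D

Derivation:
At Zeta: gained [] -> total []
At Delta: gained ['G819D'] -> total ['G819D']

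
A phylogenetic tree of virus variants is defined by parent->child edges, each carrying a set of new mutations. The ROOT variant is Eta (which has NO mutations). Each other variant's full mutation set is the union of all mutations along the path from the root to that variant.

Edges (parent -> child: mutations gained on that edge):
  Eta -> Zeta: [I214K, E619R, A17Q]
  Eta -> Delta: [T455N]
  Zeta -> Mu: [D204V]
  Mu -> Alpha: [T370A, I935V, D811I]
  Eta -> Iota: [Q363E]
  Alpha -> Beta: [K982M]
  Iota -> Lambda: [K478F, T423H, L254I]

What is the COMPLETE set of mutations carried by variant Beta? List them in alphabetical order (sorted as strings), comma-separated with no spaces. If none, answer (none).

At Eta: gained [] -> total []
At Zeta: gained ['I214K', 'E619R', 'A17Q'] -> total ['A17Q', 'E619R', 'I214K']
At Mu: gained ['D204V'] -> total ['A17Q', 'D204V', 'E619R', 'I214K']
At Alpha: gained ['T370A', 'I935V', 'D811I'] -> total ['A17Q', 'D204V', 'D811I', 'E619R', 'I214K', 'I935V', 'T370A']
At Beta: gained ['K982M'] -> total ['A17Q', 'D204V', 'D811I', 'E619R', 'I214K', 'I935V', 'K982M', 'T370A']

Answer: A17Q,D204V,D811I,E619R,I214K,I935V,K982M,T370A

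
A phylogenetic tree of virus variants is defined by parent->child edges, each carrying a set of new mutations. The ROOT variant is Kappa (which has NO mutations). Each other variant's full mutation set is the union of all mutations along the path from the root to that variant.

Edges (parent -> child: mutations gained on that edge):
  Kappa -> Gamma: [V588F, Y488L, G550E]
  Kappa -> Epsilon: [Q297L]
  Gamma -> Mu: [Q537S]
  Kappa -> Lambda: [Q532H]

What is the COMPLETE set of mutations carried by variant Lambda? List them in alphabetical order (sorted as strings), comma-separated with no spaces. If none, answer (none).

Answer: Q532H

Derivation:
At Kappa: gained [] -> total []
At Lambda: gained ['Q532H'] -> total ['Q532H']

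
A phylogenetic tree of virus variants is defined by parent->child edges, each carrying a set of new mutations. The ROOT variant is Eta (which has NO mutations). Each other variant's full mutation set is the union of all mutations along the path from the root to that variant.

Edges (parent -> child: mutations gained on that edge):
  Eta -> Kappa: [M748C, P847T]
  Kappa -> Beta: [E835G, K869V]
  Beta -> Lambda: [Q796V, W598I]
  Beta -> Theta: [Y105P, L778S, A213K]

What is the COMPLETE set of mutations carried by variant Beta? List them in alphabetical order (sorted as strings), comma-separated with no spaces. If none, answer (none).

At Eta: gained [] -> total []
At Kappa: gained ['M748C', 'P847T'] -> total ['M748C', 'P847T']
At Beta: gained ['E835G', 'K869V'] -> total ['E835G', 'K869V', 'M748C', 'P847T']

Answer: E835G,K869V,M748C,P847T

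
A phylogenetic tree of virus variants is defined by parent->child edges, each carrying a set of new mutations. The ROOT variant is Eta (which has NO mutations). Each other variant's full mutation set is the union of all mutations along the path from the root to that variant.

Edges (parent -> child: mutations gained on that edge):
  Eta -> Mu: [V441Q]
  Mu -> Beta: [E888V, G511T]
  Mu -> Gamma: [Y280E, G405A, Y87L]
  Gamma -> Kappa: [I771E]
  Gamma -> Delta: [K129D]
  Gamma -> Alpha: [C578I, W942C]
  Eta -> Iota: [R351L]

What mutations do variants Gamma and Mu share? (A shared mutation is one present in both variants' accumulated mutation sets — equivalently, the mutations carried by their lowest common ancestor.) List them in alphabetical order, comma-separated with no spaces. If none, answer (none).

Answer: V441Q

Derivation:
Accumulating mutations along path to Gamma:
  At Eta: gained [] -> total []
  At Mu: gained ['V441Q'] -> total ['V441Q']
  At Gamma: gained ['Y280E', 'G405A', 'Y87L'] -> total ['G405A', 'V441Q', 'Y280E', 'Y87L']
Mutations(Gamma) = ['G405A', 'V441Q', 'Y280E', 'Y87L']
Accumulating mutations along path to Mu:
  At Eta: gained [] -> total []
  At Mu: gained ['V441Q'] -> total ['V441Q']
Mutations(Mu) = ['V441Q']
Intersection: ['G405A', 'V441Q', 'Y280E', 'Y87L'] ∩ ['V441Q'] = ['V441Q']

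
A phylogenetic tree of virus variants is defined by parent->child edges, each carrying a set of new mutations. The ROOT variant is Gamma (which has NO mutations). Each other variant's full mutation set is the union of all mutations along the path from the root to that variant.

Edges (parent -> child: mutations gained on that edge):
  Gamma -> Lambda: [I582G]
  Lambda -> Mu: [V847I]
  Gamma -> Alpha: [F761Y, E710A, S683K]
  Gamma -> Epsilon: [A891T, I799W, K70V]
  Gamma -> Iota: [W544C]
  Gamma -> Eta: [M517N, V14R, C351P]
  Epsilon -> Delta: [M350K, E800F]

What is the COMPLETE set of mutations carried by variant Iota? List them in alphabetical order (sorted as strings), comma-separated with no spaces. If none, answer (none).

Answer: W544C

Derivation:
At Gamma: gained [] -> total []
At Iota: gained ['W544C'] -> total ['W544C']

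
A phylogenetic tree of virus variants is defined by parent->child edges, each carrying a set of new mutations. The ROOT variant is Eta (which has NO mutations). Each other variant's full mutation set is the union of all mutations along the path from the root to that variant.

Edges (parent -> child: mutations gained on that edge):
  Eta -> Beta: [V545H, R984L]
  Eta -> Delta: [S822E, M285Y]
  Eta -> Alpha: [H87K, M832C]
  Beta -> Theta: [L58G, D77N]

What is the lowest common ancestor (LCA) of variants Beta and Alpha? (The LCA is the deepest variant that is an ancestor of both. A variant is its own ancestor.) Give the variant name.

Answer: Eta

Derivation:
Path from root to Beta: Eta -> Beta
  ancestors of Beta: {Eta, Beta}
Path from root to Alpha: Eta -> Alpha
  ancestors of Alpha: {Eta, Alpha}
Common ancestors: {Eta}
Walk up from Alpha: Alpha (not in ancestors of Beta), Eta (in ancestors of Beta)
Deepest common ancestor (LCA) = Eta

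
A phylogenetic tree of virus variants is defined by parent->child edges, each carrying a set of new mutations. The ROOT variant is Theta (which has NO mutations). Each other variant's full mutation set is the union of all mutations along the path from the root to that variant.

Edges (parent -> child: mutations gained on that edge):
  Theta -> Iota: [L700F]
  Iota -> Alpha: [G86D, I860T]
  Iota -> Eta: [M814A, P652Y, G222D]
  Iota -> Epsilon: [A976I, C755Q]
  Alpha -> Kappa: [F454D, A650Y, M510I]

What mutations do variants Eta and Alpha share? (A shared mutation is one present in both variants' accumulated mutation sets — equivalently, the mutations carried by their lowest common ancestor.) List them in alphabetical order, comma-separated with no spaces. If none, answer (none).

Accumulating mutations along path to Eta:
  At Theta: gained [] -> total []
  At Iota: gained ['L700F'] -> total ['L700F']
  At Eta: gained ['M814A', 'P652Y', 'G222D'] -> total ['G222D', 'L700F', 'M814A', 'P652Y']
Mutations(Eta) = ['G222D', 'L700F', 'M814A', 'P652Y']
Accumulating mutations along path to Alpha:
  At Theta: gained [] -> total []
  At Iota: gained ['L700F'] -> total ['L700F']
  At Alpha: gained ['G86D', 'I860T'] -> total ['G86D', 'I860T', 'L700F']
Mutations(Alpha) = ['G86D', 'I860T', 'L700F']
Intersection: ['G222D', 'L700F', 'M814A', 'P652Y'] ∩ ['G86D', 'I860T', 'L700F'] = ['L700F']

Answer: L700F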